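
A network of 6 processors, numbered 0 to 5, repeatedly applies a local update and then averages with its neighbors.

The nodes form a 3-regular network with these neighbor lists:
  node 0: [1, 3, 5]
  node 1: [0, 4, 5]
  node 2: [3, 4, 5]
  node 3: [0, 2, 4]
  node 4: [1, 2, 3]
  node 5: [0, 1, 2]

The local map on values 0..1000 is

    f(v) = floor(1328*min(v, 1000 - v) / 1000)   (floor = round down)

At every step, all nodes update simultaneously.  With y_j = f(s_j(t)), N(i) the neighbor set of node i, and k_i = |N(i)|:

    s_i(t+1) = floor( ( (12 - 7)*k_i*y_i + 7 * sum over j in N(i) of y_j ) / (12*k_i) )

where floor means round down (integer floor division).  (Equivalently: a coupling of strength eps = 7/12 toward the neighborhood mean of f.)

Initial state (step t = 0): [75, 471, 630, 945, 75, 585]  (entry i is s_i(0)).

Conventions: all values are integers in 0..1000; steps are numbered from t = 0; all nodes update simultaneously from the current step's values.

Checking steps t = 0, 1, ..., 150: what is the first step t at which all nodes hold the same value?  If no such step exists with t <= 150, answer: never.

Simulating step by step:
t=0: [75, 471, 630, 945, 75, 585]  (not all equal)
t=1: [284, 406, 345, 164, 272, 465]  (not all equal)
t=2: [424, 488, 423, 322, 386, 524]  (not all equal)
t=3: [566, 601, 539, 496, 531, 607]  (not all equal)
t=4: [572, 554, 605, 626, 608, 550]  (not all equal)
t=5: [564, 574, 531, 520, 530, 576]  (not all equal)
t=6: [584, 578, 613, 620, 614, 577]  (not all equal)
t=7: [545, 549, 520, 516, 519, 549]  (not all equal)
t=8: [609, 606, 630, 632, 630, 606]  (not all equal)
t=9: [514, 516, 496, 495, 496, 516]  (not all equal)
t=10: [646, 645, 654, 655, 654, 645]  (not all equal)
t=11: [468, 468, 461, 460, 461, 468]  (not all equal)
t=12: [618, 619, 613, 612, 613, 619]  (not all equal)
t=13: [507, 506, 511, 512, 511, 506]  (not all equal)
t=14: [653, 654, 650, 649, 650, 654]  (not all equal)
t=15: [460, 460, 463, 464, 463, 460]  (not all equal)
t=16: [611, 610, 613, 614, 613, 610]  (not all equal)
t=17: [515, 516, 513, 513, 513, 516]  (not all equal)
t=18: [643, 643, 645, 645, 645, 643]  (not all equal)
t=19: [473, 473, 471, 471, 471, 473]  (not all equal)
t=20: [627, 627, 625, 625, 625, 627]  (not all equal)
t=21: [495, 495, 497, 497, 497, 495]  (not all equal)
t=22: [657, 657, 659, 659, 659, 657]  (not all equal)
t=23: [454, 454, 452, 452, 452, 454]  (not all equal)
t=24: [601, 601, 600, 600, 600, 601]  (not all equal)
t=25: [529, 529, 530, 530, 530, 529]  (not all equal)
t=26: [624, 624, 624, 624, 624, 624]  (all equal)

Answer: 26
Key observation: Synchronization is absorbing here: once all nodes are equal they stay equal, and step 26 is the first all-equal step.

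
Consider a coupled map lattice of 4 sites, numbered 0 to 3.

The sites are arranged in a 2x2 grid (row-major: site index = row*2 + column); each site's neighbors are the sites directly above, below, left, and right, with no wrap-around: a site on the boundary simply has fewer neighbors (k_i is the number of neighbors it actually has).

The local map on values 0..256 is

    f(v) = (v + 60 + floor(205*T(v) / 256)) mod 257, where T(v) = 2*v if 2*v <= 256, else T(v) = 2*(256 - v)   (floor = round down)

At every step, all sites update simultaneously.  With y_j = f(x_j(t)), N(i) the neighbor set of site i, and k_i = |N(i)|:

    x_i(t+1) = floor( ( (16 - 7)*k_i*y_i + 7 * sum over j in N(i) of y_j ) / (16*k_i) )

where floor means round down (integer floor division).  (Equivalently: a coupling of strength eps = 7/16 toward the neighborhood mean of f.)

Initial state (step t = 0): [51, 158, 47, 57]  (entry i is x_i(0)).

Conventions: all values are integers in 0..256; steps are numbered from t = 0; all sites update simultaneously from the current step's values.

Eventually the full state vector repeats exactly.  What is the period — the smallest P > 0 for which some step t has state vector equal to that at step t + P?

Simulating step by step:
t=0: [51, 158, 47, 57]
t=1: [173, 153, 189, 182]
t=2: [108, 113, 101, 105]
t=3: [81, 88, 71, 77]
t=4: [67, 20, 140, 61]
t=5: [184, 161, 170, 175]
t=6: [106, 110, 107, 109]
t=7: [81, 85, 81, 85]
t=8: [15, 21, 15, 21]
t=9: [102, 110, 102, 110]
t=10: [72, 84, 72, 84]
t=11: [197, 70, 197, 70]
t=12: [126, 209, 126, 209]
t=13: [120, 96, 120, 96]
t=14: [101, 65, 101, 65]
t=15: [100, 193, 100, 193]
t=16: [70, 88, 70, 88]
t=17: [195, 77, 195, 77]
t=18: [74, 23, 74, 23]
t=19: [222, 148, 222, 148]
t=20: [88, 113, 88, 113]
t=21: [45, 81, 45, 81]
t=22: [141, 48, 141, 48]
t=23: [140, 171, 140, 171]
t=24: [124, 113, 124, 113]
t=25: [118, 102, 118, 102]
t=26: [100, 76, 100, 76]
t=27: [49, 13, 49, 13]
t=28: [166, 113, 166, 113]
t=29: [109, 99, 109, 99]
t=30: [80, 65, 80, 65]
t=31: [58, 181, 58, 181]
t=32: [186, 127, 186, 127]
t=33: [108, 126, 108, 126]
t=34: [93, 119, 93, 119]
t=35: [58, 97, 58, 97]
t=36: [176, 88, 176, 88]
t=37: [90, 47, 90, 47]
t=38: [68, 150, 68, 150]
t=39: [211, 146, 211, 146]
t=40: [94, 116, 94, 116]
t=41: [59, 91, 59, 91]
t=42: [174, 77, 174, 77]
t=43: [85, 25, 85, 25]
t=44: [46, 102, 46, 102]
t=45: [154, 92, 154, 92]
t=46: [102, 59, 102, 59]
t=47: [99, 181, 99, 181]
t=48: [69, 94, 69, 94]
t=49: [197, 89, 197, 89]
t=50: [80, 47, 80, 47]
t=51: [48, 144, 48, 144]
t=52: [171, 138, 171, 138]
t=53: [114, 124, 114, 124]
t=54: [104, 119, 104, 119]
t=55: [81, 103, 81, 103]
t=56: [25, 57, 25, 57]
t=57: [143, 189, 143, 189]
t=58: [120, 104, 120, 104]
t=59: [105, 82, 105, 82]
t=60: [62, 29, 62, 29]
t=61: [202, 153, 202, 153]
t=62: [97, 113, 97, 113]
t=63: [63, 87, 63, 87]
t=64: [180, 71, 180, 71]
t=65: [134, 213, 134, 213]
t=66: [121, 94, 121, 94]
t=67: [101, 62, 101, 62]
t=68: [99, 186, 99, 186]
t=69: [68, 92, 68, 92]
t=70: [193, 84, 193, 84]
t=71: [79, 37, 79, 37]
t=72: [40, 123, 40, 123]
t=73: [154, 131, 154, 131]
t=74: [123, 130, 123, 130]
t=75: [124, 131, 124, 131]
t=76: [126, 132, 126, 132]
t=77: [130, 132, 130, 132]
t=78: [133, 133, 133, 133]
t=79: [132, 132, 132, 132]
t=80: [133, 133, 133, 133]

Answer: 2
Key observation: The state at step 78, [133, 133, 133, 133], reappears at step 80 — and no state repeats earlier — so the cycle the system enters has period 2.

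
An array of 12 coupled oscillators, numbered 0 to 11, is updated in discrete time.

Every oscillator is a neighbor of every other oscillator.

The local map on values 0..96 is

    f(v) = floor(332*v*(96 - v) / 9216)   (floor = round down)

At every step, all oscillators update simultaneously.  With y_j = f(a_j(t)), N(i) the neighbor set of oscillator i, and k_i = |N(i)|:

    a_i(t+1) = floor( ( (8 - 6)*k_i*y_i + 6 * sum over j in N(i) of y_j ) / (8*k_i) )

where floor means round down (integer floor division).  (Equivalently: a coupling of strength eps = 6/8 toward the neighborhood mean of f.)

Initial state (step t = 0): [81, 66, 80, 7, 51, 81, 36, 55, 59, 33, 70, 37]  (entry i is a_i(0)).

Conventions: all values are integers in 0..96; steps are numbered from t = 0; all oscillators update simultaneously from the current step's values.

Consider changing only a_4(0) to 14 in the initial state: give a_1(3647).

Answer: a_1(3647) = 43
Key observation: The state at step 4, [82, 82, 82, 82, 82, 82, 82, 82, 82, 82, 82, 82], reappears at step 8: the system is in a cycle of period 4 from step 4 on.  Therefore the state at step 3647 equals the state at step 4 + ((3647 - 4) mod 4) = 7, which is [43, 43, 43, 43, 43, 43, 43, 43, 43, 43, 43, 43].

Derivation:
t=0: [81, 66, 80, 7, 14, 81, 36, 55, 59, 33, 70, 37]
t=1: [56, 61, 57, 53, 56, 56, 63, 63, 63, 62, 60, 63]
t=2: [77, 76, 77, 78, 77, 77, 76, 76, 76, 76, 77, 76]
t=3: [52, 53, 52, 52, 52, 52, 53, 53, 53, 53, 52, 53]
t=4: [82, 82, 82, 82, 82, 82, 82, 82, 82, 82, 82, 82]
t=5: [41, 41, 41, 41, 41, 41, 41, 41, 41, 41, 41, 41]
t=6: [81, 81, 81, 81, 81, 81, 81, 81, 81, 81, 81, 81]
t=7: [43, 43, 43, 43, 43, 43, 43, 43, 43, 43, 43, 43]
t=8: [82, 82, 82, 82, 82, 82, 82, 82, 82, 82, 82, 82]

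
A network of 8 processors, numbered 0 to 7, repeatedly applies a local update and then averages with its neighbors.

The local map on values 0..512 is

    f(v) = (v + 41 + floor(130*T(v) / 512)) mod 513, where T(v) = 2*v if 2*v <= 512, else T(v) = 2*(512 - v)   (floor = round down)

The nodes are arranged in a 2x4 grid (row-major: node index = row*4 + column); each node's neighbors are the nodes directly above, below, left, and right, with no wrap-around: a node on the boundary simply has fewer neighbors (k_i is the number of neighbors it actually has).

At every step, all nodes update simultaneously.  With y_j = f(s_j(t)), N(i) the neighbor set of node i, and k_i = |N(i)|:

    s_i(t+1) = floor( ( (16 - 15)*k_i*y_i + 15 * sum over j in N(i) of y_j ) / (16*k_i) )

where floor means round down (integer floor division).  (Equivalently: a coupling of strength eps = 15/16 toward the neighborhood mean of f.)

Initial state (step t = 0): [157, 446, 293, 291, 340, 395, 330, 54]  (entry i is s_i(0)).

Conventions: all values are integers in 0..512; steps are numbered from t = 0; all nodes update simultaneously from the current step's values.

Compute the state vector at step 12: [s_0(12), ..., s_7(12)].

Answer: [430, 45, 438, 271, 49, 433, 196, 472]

Derivation:
t=0: [157, 446, 293, 291, 340, 395, 330, 54]
t=1: [239, 380, 313, 293, 391, 324, 360, 432]
t=2: [484, 441, 469, 241, 434, 484, 315, 432]
t=3: [4, 22, 271, 33, 24, 146, 42, 403]
t=4: [73, 236, 110, 442, 149, 96, 379, 122]
t=5: [319, 194, 290, 201, 174, 370, 222, 244]
t=6: [326, 453, 356, 420, 460, 346, 440, 362]
t=7: [40, 440, 192, 479, 437, 38, 445, 269]
t=8: [9, 165, 31, 359, 93, 10, 269, 41]
t=9: [223, 79, 380, 118, 62, 285, 103, 432]
t=10: [161, 418, 209, 242, 391, 180, 302, 194]
t=11: [485, 328, 447, 348, 309, 472, 340, 421]
t=12: [430, 45, 438, 271, 49, 433, 196, 472]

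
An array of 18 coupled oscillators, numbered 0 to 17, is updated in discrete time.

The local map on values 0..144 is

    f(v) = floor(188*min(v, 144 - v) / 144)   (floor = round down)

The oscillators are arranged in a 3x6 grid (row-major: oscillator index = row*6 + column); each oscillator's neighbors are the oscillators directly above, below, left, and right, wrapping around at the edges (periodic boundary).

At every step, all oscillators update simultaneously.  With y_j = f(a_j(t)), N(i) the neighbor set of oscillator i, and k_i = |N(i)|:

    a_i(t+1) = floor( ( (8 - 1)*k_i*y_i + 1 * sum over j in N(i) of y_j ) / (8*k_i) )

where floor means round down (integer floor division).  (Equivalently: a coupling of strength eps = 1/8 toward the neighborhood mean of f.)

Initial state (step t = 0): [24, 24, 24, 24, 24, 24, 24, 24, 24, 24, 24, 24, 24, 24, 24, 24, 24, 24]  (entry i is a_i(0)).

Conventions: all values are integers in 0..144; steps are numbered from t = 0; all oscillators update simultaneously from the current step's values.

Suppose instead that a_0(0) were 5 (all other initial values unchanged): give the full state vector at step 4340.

Answer: [90, 88, 69, 69, 69, 88, 89, 80, 71, 70, 71, 80, 89, 80, 71, 70, 71, 80]
Key observation: The state at step 17, [69, 68, 89, 90, 89, 68, 71, 82, 91, 91, 91, 82, 71, 82, 91, 91, 91, 82], reappears at step 25: the system is in a cycle of period 8 from step 17 on.  Therefore the state at step 4340 equals the state at step 17 + ((4340 - 17) mod 8) = 20, which is [90, 88, 69, 69, 69, 88, 89, 80, 71, 70, 71, 80, 89, 80, 71, 70, 71, 80].

Derivation:
t=0: [5, 24, 24, 24, 24, 24, 24, 24, 24, 24, 24, 24, 24, 24, 24, 24, 24, 24]
t=1: [9, 30, 31, 31, 31, 30, 30, 31, 31, 31, 31, 31, 30, 31, 31, 31, 31, 31]
t=2: [14, 38, 39, 40, 39, 38, 38, 39, 40, 40, 40, 39, 38, 39, 40, 40, 40, 39]
t=3: [21, 48, 50, 51, 50, 48, 48, 50, 51, 52, 51, 50, 48, 50, 51, 52, 51, 50]
t=4: [31, 61, 65, 66, 65, 61, 61, 64, 65, 66, 65, 64, 61, 64, 65, 66, 65, 64]
t=5: [44, 78, 83, 85, 83, 78, 78, 82, 84, 85, 84, 82, 78, 82, 84, 85, 84, 82]
t=6: [60, 84, 79, 77, 79, 84, 84, 80, 78, 77, 78, 80, 84, 80, 78, 77, 78, 80]
t=7: [78, 78, 84, 86, 84, 78, 78, 82, 85, 86, 85, 82, 78, 82, 85, 86, 85, 82]
t=8: [86, 85, 78, 75, 78, 85, 85, 80, 77, 75, 77, 80, 85, 80, 77, 75, 77, 80]
t=9: [75, 77, 85, 89, 85, 77, 77, 82, 86, 89, 86, 82, 77, 82, 86, 89, 86, 82]
t=10: [89, 86, 77, 71, 77, 86, 86, 80, 75, 71, 75, 80, 86, 80, 75, 71, 75, 80]
t=11: [71, 75, 86, 91, 86, 75, 75, 82, 89, 91, 89, 82, 75, 82, 89, 91, 89, 82]
t=12: [91, 88, 75, 69, 75, 88, 89, 80, 71, 69, 71, 80, 89, 80, 71, 69, 71, 80]
t=13: [69, 74, 89, 90, 89, 74, 71, 82, 91, 90, 91, 82, 71, 82, 91, 90, 91, 82]
t=14: [90, 89, 71, 70, 71, 89, 91, 80, 69, 69, 69, 80, 91, 80, 69, 69, 69, 80]
t=15: [70, 72, 91, 91, 91, 72, 69, 82, 89, 90, 89, 82, 69, 82, 89, 90, 89, 82]
t=16: [91, 92, 69, 69, 69, 92, 89, 80, 71, 70, 71, 80, 89, 80, 71, 70, 71, 80]
t=17: [69, 68, 89, 90, 89, 68, 71, 82, 91, 91, 91, 82, 71, 82, 91, 91, 91, 82]
t=18: [90, 87, 71, 70, 71, 87, 91, 80, 69, 69, 69, 80, 91, 80, 69, 69, 69, 80]
t=19: [70, 75, 91, 91, 91, 75, 69, 82, 89, 90, 89, 82, 69, 82, 89, 90, 89, 82]
t=20: [90, 88, 69, 69, 69, 88, 89, 80, 71, 70, 71, 80, 89, 80, 71, 70, 71, 80]
t=21: [70, 74, 89, 90, 89, 74, 71, 82, 91, 91, 91, 82, 71, 82, 91, 91, 91, 82]
t=22: [91, 89, 71, 70, 71, 89, 91, 80, 69, 69, 69, 80, 91, 80, 69, 69, 69, 80]
t=23: [69, 72, 91, 91, 91, 72, 69, 82, 89, 90, 89, 82, 69, 82, 89, 90, 89, 82]
t=24: [90, 92, 69, 69, 69, 92, 89, 80, 71, 70, 71, 80, 89, 80, 71, 70, 71, 80]
t=25: [69, 68, 89, 90, 89, 68, 71, 82, 91, 91, 91, 82, 71, 82, 91, 91, 91, 82]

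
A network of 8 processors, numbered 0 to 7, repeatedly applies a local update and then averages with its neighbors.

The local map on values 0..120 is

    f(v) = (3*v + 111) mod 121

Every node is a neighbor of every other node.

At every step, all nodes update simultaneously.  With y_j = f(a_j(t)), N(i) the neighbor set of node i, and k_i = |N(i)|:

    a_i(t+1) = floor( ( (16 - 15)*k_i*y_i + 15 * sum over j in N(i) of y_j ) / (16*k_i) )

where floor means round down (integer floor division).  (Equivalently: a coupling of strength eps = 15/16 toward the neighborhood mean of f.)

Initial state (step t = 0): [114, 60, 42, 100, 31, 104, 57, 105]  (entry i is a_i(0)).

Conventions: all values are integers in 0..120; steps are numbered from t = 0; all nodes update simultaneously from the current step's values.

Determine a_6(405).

Simulating step by step:
t=0: [114, 60, 42, 100, 31, 104, 57, 105]
t=1: [67, 70, 65, 70, 67, 69, 70, 69]
t=2: [74, 73, 74, 73, 74, 73, 73, 73]
t=3: [88, 89, 88, 89, 88, 89, 89, 89]
t=4: [14, 13, 14, 13, 14, 13, 13, 13]
t=5: [29, 30, 29, 30, 29, 30, 30, 30]
t=6: [79, 78, 79, 78, 79, 78, 78, 78]
t=7: [103, 104, 103, 104, 103, 104, 104, 104]
t=8: [59, 58, 59, 58, 59, 58, 58, 58]
t=9: [43, 44, 43, 44, 43, 44, 44, 44]
t=10: [39, 48, 39, 48, 39, 48, 48, 48]
t=11: [44, 50, 44, 50, 44, 50, 50, 50]
t=12: [13, 11, 13, 11, 13, 11, 11, 11]
t=13: [24, 25, 24, 25, 24, 25, 25, 25]
t=14: [64, 63, 64, 63, 64, 63, 63, 63]
t=15: [58, 59, 58, 59, 58, 59, 59, 59]
t=16: [45, 44, 45, 44, 45, 44, 44, 44]
t=17: [1, 2, 1, 2, 1, 2, 2, 2]
t=18: [116, 115, 116, 115, 116, 115, 115, 115]
t=19: [93, 94, 93, 94, 93, 94, 94, 94]
t=20: [29, 28, 29, 28, 29, 28, 28, 28]
t=21: [74, 75, 74, 75, 74, 75, 75, 75]
t=22: [93, 92, 93, 92, 93, 92, 92, 92]
t=23: [24, 25, 24, 25, 24, 25, 25, 25]

Answer: a_6(405) = 59
Key observation: The state at step 13, [24, 25, 24, 25, 24, 25, 25, 25], reappears at step 23: the system is in a cycle of period 10 from step 13 on.  Therefore the state at step 405 equals the state at step 13 + ((405 - 13) mod 10) = 15, which is [58, 59, 58, 59, 58, 59, 59, 59].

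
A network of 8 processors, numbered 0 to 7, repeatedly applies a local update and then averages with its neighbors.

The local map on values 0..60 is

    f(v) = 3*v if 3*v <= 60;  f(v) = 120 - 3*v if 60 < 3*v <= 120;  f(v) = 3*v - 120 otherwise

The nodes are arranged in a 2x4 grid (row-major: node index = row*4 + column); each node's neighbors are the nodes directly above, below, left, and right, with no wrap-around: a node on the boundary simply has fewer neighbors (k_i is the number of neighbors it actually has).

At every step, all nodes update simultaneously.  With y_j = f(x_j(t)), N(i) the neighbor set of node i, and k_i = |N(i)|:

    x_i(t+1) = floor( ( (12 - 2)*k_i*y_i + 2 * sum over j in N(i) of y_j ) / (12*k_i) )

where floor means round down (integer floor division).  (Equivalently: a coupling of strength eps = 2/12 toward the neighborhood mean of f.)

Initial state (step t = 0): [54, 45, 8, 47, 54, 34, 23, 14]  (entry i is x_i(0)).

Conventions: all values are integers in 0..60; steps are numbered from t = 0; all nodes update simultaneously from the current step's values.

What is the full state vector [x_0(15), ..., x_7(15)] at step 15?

Answer: [39, 56, 50, 30, 25, 28, 19, 33]

Derivation:
t=0: [54, 45, 8, 47, 54, 34, 23, 14]
t=1: [39, 17, 24, 23, 40, 21, 47, 41]
t=2: [6, 48, 46, 46, 5, 51, 23, 8]
t=3: [18, 23, 20, 18, 16, 32, 46, 25]
t=4: [53, 50, 56, 53, 46, 26, 22, 43]
t=5: [36, 32, 46, 37, 21, 40, 50, 15]
t=6: [16, 21, 18, 12, 48, 6, 28, 40]
t=7: [46, 54, 52, 34, 25, 21, 34, 6]
t=8: [22, 41, 34, 19, 43, 53, 21, 18]
t=9: [46, 8, 21, 53, 15, 36, 53, 54]
t=10: [20, 24, 53, 40, 40, 16, 38, 41]
t=11: [54, 48, 35, 3, 9, 43, 10, 3]
t=12: [39, 23, 16, 9, 26, 12, 26, 10]
t=13: [10, 47, 46, 29, 38, 37, 41, 30]
t=14: [27, 20, 18, 31, 8, 9, 5, 28]
t=15: [39, 56, 50, 30, 25, 28, 19, 33]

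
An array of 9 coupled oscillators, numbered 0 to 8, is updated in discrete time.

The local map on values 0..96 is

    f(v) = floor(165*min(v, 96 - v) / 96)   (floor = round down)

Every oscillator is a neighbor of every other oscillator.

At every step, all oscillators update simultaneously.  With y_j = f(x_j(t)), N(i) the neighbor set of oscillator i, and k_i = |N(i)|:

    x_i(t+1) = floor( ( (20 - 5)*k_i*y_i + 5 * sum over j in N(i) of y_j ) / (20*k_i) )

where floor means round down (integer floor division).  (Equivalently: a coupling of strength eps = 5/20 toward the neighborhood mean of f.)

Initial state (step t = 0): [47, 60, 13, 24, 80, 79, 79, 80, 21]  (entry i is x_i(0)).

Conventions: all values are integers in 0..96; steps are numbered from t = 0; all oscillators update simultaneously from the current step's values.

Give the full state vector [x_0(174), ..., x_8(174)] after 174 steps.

Answer: [72, 69, 72, 72, 72, 72, 72, 72, 72]
Key observation: The state at step 38, [72, 69, 72, 72, 72, 72, 72, 72, 72], reappears at step 42: the system is in a cycle of period 4 from step 38 on.  Therefore the state at step 174 equals the state at step 38 + ((174 - 38) mod 4) = 38, which is [72, 69, 72, 72, 72, 72, 72, 72, 72].

Derivation:
t=0: [47, 60, 13, 24, 80, 79, 79, 80, 21]
t=1: [68, 54, 26, 40, 30, 31, 31, 30, 36]
t=2: [50, 67, 47, 64, 52, 53, 53, 52, 59]
t=3: [76, 54, 76, 58, 73, 71, 71, 73, 64]
t=4: [37, 64, 37, 59, 41, 43, 43, 41, 52]
t=5: [64, 58, 64, 64, 69, 71, 71, 69, 72]
t=6: [53, 60, 53, 53, 47, 44, 44, 47, 43]
t=7: [73, 64, 73, 73, 78, 74, 74, 78, 73]
t=8: [38, 50, 38, 38, 32, 37, 37, 32, 38]
t=9: [64, 74, 64, 64, 57, 63, 63, 57, 64]
t=10: [55, 42, 55, 55, 63, 55, 55, 63, 55]
t=11: [69, 70, 69, 69, 59, 69, 69, 59, 69]
t=12: [47, 45, 47, 47, 59, 47, 47, 59, 47]
t=13: [78, 76, 78, 78, 66, 78, 78, 66, 78]
t=14: [31, 34, 31, 31, 46, 31, 31, 46, 31]
t=15: [54, 58, 54, 54, 73, 54, 54, 73, 54]
t=16: [69, 64, 69, 69, 46, 69, 69, 46, 69]
t=17: [48, 54, 48, 48, 72, 48, 48, 72, 48]
t=18: [79, 71, 79, 79, 49, 79, 79, 49, 79]
t=19: [32, 41, 32, 32, 69, 32, 32, 69, 32]
t=20: [54, 65, 54, 54, 48, 54, 54, 48, 54]
t=21: [72, 58, 72, 72, 79, 72, 72, 79, 72]
t=22: [41, 58, 41, 41, 32, 41, 41, 32, 41]
t=23: [68, 65, 68, 68, 58, 68, 68, 58, 68]
t=24: [49, 52, 49, 49, 61, 49, 49, 61, 49]
t=25: [78, 75, 78, 78, 64, 78, 78, 64, 78]
t=26: [31, 36, 31, 31, 49, 31, 31, 49, 31]
t=27: [54, 60, 54, 54, 74, 54, 54, 74, 54]
t=28: [69, 61, 69, 69, 44, 69, 69, 44, 69]
t=29: [48, 58, 48, 48, 69, 48, 48, 69, 48]
t=30: [79, 67, 79, 79, 53, 79, 79, 53, 79]
t=31: [32, 46, 32, 32, 64, 32, 32, 64, 32]
t=32: [55, 73, 55, 55, 55, 55, 55, 55, 55]
t=33: [69, 46, 69, 69, 69, 69, 69, 69, 69]
t=34: [47, 70, 47, 47, 47, 47, 47, 47, 47]
t=35: [78, 53, 78, 78, 78, 78, 78, 78, 78]
t=36: [31, 62, 31, 31, 31, 31, 31, 31, 31]
t=37: [53, 56, 53, 53, 53, 53, 53, 53, 53]
t=38: [72, 69, 72, 72, 72, 72, 72, 72, 72]
t=39: [41, 44, 41, 41, 41, 41, 41, 41, 41]
t=40: [70, 73, 70, 70, 70, 70, 70, 70, 70]
t=41: [43, 40, 43, 43, 43, 43, 43, 43, 43]
t=42: [72, 69, 72, 72, 72, 72, 72, 72, 72]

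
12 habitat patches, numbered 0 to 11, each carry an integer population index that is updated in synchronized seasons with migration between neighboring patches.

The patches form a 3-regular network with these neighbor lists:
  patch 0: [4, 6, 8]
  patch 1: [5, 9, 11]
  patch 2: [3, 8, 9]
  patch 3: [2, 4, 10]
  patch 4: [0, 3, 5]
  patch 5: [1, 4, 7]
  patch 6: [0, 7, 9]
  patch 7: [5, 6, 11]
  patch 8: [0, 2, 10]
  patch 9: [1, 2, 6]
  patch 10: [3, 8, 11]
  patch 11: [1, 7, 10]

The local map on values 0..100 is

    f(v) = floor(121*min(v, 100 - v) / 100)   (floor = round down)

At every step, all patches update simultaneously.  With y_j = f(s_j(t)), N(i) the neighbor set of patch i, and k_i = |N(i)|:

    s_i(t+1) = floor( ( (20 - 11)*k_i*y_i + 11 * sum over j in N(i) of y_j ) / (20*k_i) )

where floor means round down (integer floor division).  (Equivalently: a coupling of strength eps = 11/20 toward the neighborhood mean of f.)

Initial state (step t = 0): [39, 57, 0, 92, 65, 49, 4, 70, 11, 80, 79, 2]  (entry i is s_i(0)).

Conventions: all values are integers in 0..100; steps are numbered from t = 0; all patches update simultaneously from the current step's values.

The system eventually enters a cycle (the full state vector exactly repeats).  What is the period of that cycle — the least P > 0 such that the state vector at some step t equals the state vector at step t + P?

Answer: 2
Key observation: The state at step 18, [49, 49, 49, 49, 49, 49, 49, 49, 49, 49, 49, 49], reappears at step 20 — and no state repeats earlier — so the cycle the system enters has period 2.

Derivation:
t=0: [39, 57, 0, 92, 65, 49, 4, 70, 11, 80, 79, 2]
t=1: [31, 38, 8, 16, 39, 50, 21, 28, 19, 21, 15, 21]
t=2: [33, 40, 16, 22, 42, 49, 28, 35, 21, 25, 20, 28]
t=3: [37, 43, 23, 28, 45, 52, 35, 41, 26, 31, 26, 35]
t=4: [43, 48, 30, 35, 49, 54, 42, 48, 32, 38, 33, 43]
t=5: [50, 53, 39, 43, 53, 56, 50, 54, 40, 46, 41, 51]
t=6: [57, 55, 49, 51, 55, 54, 58, 56, 50, 54, 51, 55]
t=7: [53, 54, 58, 58, 54, 54, 51, 53, 58, 54, 58, 54]
t=8: [55, 55, 50, 50, 54, 55, 57, 56, 51, 54, 50, 54]
t=9: [54, 54, 58, 59, 55, 54, 53, 53, 58, 55, 58, 55]
t=10: [54, 54, 50, 50, 53, 55, 55, 55, 50, 53, 50, 53]
t=11: [55, 55, 59, 59, 56, 54, 54, 54, 59, 56, 59, 56]
t=12: [53, 53, 49, 49, 52, 54, 54, 54, 49, 52, 49, 52]
t=13: [56, 56, 58, 58, 57, 55, 55, 55, 58, 57, 58, 57]
t=14: [52, 52, 50, 50, 52, 53, 53, 53, 50, 52, 50, 52]
t=15: [58, 57, 59, 59, 58, 56, 56, 56, 59, 58, 59, 58]
t=16: [50, 51, 49, 49, 50, 52, 51, 52, 49, 50, 49, 50]
t=17: [59, 59, 59, 59, 59, 58, 59, 58, 59, 59, 59, 59]
t=18: [49, 49, 49, 49, 49, 49, 49, 49, 49, 49, 49, 49]
t=19: [59, 59, 59, 59, 59, 59, 59, 59, 59, 59, 59, 59]
t=20: [49, 49, 49, 49, 49, 49, 49, 49, 49, 49, 49, 49]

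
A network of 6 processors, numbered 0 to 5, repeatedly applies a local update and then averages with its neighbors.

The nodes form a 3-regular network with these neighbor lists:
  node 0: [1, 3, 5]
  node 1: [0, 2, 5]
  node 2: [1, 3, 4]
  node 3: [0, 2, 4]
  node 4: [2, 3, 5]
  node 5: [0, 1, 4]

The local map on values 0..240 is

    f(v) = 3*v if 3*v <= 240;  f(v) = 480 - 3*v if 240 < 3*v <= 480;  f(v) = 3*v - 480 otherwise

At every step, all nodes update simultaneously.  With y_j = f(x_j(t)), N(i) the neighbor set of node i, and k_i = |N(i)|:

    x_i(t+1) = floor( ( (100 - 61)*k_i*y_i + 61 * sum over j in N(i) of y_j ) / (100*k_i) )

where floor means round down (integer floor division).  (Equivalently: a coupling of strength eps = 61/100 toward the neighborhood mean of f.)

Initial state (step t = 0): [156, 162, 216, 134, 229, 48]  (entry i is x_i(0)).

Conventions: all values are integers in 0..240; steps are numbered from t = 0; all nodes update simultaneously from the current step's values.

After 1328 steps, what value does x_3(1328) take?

Simulating step by step:
t=0: [156, 162, 216, 134, 229, 48]
t=1: [51, 68, 124, 109, 160, 101]
t=2: [168, 168, 114, 112, 89, 141]
t=3: [55, 53, 131, 132, 152, 75]
t=4: [159, 159, 88, 88, 89, 158]
t=5: [46, 46, 172, 172, 172, 46]
t=6: [117, 117, 56, 56, 56, 117]
t=7: [136, 136, 160, 160, 160, 136]
t=8: [57, 57, 14, 14, 14, 57]
t=9: [144, 144, 68, 68, 68, 144]
t=10: [79, 79, 172, 172, 172, 79]
t=11: [196, 196, 76, 76, 76, 196]
t=12: [132, 132, 203, 203, 203, 132]
t=13: [93, 93, 119, 119, 119, 93]
t=14: [185, 185, 138, 138, 138, 185]
t=15: [73, 73, 67, 67, 67, 73]
t=16: [215, 215, 204, 204, 204, 215]
t=17: [158, 158, 138, 138, 138, 158]
t=18: [18, 18, 53, 53, 53, 18]
t=19: [75, 75, 137, 137, 137, 75]
t=20: [193, 193, 100, 100, 100, 193]
t=21: [115, 115, 163, 163, 163, 115]
t=22: [109, 109, 34, 34, 34, 109]
t=23: [142, 142, 112, 112, 112, 142]
t=24: [72, 72, 125, 125, 125, 72]
t=25: [193, 193, 127, 127, 127, 193]
t=26: [99, 99, 99, 99, 99, 99]
t=27: [183, 183, 183, 183, 183, 183]
t=28: [69, 69, 69, 69, 69, 69]
t=29: [207, 207, 207, 207, 207, 207]
t=30: [141, 141, 141, 141, 141, 141]
t=31: [57, 57, 57, 57, 57, 57]
t=32: [171, 171, 171, 171, 171, 171]
t=33: [33, 33, 33, 33, 33, 33]
t=34: [99, 99, 99, 99, 99, 99]

Answer: x_3(1328) = 171
Key observation: The state at step 26, [99, 99, 99, 99, 99, 99], reappears at step 34: the system is in a cycle of period 8 from step 26 on.  Therefore the state at step 1328 equals the state at step 26 + ((1328 - 26) mod 8) = 32, which is [171, 171, 171, 171, 171, 171].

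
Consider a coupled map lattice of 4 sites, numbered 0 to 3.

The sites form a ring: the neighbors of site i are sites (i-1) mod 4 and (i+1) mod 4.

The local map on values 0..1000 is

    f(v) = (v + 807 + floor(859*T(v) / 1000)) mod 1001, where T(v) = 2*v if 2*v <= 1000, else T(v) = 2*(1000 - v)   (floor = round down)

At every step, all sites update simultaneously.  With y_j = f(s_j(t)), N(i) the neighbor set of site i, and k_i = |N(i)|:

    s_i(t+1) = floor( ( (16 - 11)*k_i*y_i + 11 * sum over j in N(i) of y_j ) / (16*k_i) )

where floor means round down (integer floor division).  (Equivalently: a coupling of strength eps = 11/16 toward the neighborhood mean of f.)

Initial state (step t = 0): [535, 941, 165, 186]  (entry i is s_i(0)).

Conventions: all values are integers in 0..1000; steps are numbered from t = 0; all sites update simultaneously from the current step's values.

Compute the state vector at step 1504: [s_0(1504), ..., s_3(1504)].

Answer: [887, 887, 887, 887]
Key observation: The state at step 19, [887, 887, 887, 887], reappears at step 20: the system is in a cycle of period 1 from step 19 on.  Therefore the state at step 1504 equals the state at step 19 + ((1504 - 19) mod 1) = 19, which is [887, 887, 887, 887].

Derivation:
t=0: [535, 941, 165, 186]
t=1: [441, 399, 477, 231]
t=2: [455, 313, 486, 171]
t=3: [331, 262, 357, 141]
t=4: [463, 670, 485, 568]
t=5: [73, 76, 92, 99]
t=6: [31, 24, 47, 44]
t=7: [896, 899, 909, 916]
t=8: [874, 876, 871, 872]
t=9: [896, 896, 896, 897]
t=10: [879, 880, 879, 879]
t=11: [892, 892, 892, 892]
t=12: [883, 883, 883, 883]
t=13: [890, 890, 890, 890]
t=14: [884, 884, 884, 884]
t=15: [889, 889, 889, 889]
t=16: [885, 885, 885, 885]
t=17: [888, 888, 888, 888]
t=18: [886, 886, 886, 886]
t=19: [887, 887, 887, 887]
t=20: [887, 887, 887, 887]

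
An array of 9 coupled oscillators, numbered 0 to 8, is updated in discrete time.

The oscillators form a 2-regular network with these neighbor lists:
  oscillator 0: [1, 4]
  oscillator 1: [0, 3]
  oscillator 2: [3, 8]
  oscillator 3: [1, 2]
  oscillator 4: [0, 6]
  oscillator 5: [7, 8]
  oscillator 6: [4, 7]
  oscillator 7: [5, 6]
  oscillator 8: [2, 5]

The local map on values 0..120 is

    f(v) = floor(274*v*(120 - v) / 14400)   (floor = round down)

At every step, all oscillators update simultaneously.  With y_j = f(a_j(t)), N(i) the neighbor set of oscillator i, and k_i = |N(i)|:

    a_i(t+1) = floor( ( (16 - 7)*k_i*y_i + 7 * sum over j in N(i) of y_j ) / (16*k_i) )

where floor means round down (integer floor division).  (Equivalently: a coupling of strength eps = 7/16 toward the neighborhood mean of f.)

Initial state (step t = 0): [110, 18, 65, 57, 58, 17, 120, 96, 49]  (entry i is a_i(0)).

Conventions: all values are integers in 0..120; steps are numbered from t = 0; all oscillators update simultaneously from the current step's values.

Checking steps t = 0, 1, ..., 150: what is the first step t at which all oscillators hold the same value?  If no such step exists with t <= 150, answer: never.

Answer: 4
Key observation: Synchronization is absorbing here: once all oscillators are equal they stay equal, and step 4 is the first all-equal step.

Derivation:
t=0: [110, 18, 65, 57, 58, 17, 120, 96, 49]  (not all equal)
t=1: [33, 38, 67, 60, 42, 42, 24, 31, 59]  (not all equal)
t=2: [56, 59, 67, 65, 56, 61, 49, 52, 66]  (not all equal)
t=3: [68, 68, 67, 67, 67, 67, 66, 67, 67]  (not all equal)
t=4: [67, 67, 67, 67, 67, 67, 67, 67, 67]  (all equal)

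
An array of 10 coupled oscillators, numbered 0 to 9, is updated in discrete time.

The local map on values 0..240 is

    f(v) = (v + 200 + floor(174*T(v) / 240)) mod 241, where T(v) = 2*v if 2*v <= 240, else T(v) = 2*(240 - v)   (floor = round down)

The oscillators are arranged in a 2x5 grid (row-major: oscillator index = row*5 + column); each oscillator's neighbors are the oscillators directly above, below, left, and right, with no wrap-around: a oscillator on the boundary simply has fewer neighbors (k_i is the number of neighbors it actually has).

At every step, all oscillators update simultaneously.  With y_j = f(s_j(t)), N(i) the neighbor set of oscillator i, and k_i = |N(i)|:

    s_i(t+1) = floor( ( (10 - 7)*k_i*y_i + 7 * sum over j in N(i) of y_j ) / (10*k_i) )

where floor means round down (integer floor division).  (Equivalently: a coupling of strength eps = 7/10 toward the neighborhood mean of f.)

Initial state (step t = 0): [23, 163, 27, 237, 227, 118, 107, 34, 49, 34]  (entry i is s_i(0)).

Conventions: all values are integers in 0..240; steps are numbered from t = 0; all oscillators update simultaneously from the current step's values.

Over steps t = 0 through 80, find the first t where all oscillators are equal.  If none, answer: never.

Answer: never
Key observation: The state at step 12 reappears at step 14 — the system is in a cycle of period 2 from step 12 on.  No step 0..14 is synchronized, and the cycle repeats forever, so no step up to 80 (or ever) has all oscillators equal.

Derivation:
t=0: [23, 163, 27, 237, 227, 118, 107, 34, 49, 34]  (not all equal)
t=1: [88, 130, 118, 131, 145, 84, 132, 88, 89, 111]  (not all equal)
t=2: [112, 45, 45, 45, 82, 112, 82, 96, 149, 130]  (not all equal)
t=3: [175, 128, 98, 129, 74, 207, 163, 167, 134, 141]  (not all equal)
t=4: [145, 156, 117, 82, 45, 225, 175, 171, 57, 51]  (not all equal)
t=5: [154, 124, 147, 87, 105, 141, 224, 146, 139, 83]  (not all equal)
t=6: [75, 162, 114, 158, 181, 155, 64, 104, 78, 125]  (not all equal)
t=7: [207, 185, 230, 213, 152, 161, 194, 181, 151, 133]  (not all equal)
t=8: [223, 215, 214, 221, 147, 221, 224, 221, 174, 168]  (not all equal)
t=9: [207, 208, 208, 220, 225, 206, 207, 212, 218, 233]  (not all equal)
t=10: [213, 213, 211, 208, 205, 213, 212, 211, 207, 205]  (not all equal)
t=11: [211, 211, 212, 213, 213, 211, 211, 212, 213, 213]  (not all equal)
t=12: [212, 211, 211, 211, 211, 212, 211, 211, 211, 211]  (not all equal)
t=13: [211, 211, 212, 212, 212, 211, 211, 212, 212, 212]  (not all equal)
t=14: [212, 211, 211, 211, 211, 212, 211, 211, 211, 211]  (not all equal)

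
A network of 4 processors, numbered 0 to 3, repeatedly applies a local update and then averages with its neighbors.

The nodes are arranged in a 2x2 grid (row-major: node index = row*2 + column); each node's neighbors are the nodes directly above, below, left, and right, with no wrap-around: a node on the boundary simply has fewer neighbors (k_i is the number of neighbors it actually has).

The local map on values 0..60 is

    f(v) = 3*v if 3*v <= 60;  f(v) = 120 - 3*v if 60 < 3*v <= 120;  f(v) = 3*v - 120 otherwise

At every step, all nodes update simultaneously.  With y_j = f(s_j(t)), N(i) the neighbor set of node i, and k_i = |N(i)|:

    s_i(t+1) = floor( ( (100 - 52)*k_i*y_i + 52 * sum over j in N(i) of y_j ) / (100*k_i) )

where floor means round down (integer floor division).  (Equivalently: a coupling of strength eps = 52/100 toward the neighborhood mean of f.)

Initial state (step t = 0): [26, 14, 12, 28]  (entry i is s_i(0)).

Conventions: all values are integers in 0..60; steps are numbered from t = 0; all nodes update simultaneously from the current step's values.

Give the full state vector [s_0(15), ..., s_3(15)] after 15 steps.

Answer: [9, 9, 26, 26]

Derivation:
t=0: [26, 14, 12, 28]
t=1: [40, 40, 37, 37]
t=2: [2, 2, 6, 6]
t=3: [9, 9, 14, 14]
t=4: [30, 30, 38, 38]
t=5: [23, 23, 12, 12]
t=6: [47, 47, 39, 39]
t=7: [16, 16, 7, 7]
t=8: [40, 40, 28, 28]
t=9: [9, 9, 26, 26]
t=10: [30, 30, 38, 38]
t=11: [23, 23, 12, 12]
t=12: [47, 47, 39, 39]
t=13: [16, 16, 7, 7]
t=14: [40, 40, 28, 28]
t=15: [9, 9, 26, 26]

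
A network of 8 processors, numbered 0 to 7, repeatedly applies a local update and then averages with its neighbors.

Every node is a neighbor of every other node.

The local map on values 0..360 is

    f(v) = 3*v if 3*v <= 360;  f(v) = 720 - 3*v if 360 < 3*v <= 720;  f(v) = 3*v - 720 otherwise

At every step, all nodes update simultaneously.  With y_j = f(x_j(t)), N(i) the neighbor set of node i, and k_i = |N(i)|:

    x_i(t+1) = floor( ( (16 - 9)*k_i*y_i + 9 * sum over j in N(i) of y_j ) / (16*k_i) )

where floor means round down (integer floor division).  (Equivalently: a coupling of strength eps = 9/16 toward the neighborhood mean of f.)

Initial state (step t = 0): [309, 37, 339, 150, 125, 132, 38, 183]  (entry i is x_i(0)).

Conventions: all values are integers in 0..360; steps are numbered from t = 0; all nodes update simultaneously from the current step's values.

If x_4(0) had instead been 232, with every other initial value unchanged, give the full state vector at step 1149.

Answer: [323, 325, 326, 328, 322, 324, 324, 321]
Key observation: The state at step 21, [323, 325, 326, 328, 322, 324, 324, 321], reappears at step 25: the system is in a cycle of period 4 from step 21 on.  Therefore the state at step 1149 equals the state at step 21 + ((1149 - 21) mod 4) = 21, which is [323, 325, 326, 328, 322, 324, 324, 321].

Derivation:
t=0: [309, 37, 339, 150, 232, 132, 38, 183]
t=1: [195, 161, 228, 218, 130, 237, 162, 183]
t=2: [146, 182, 110, 121, 215, 101, 181, 158]
t=3: [256, 218, 274, 283, 183, 264, 219, 244]
t=4: [70, 76, 89, 99, 114, 78, 75, 57]
t=5: [233, 240, 253, 264, 280, 242, 238, 219]
t=6: [33, 26, 40, 51, 69, 28, 28, 48]
t=7: [113, 105, 120, 132, 151, 107, 107, 129]
t=8: [328, 319, 335, 323, 302, 321, 321, 326]
t=9: [252, 242, 259, 246, 224, 244, 244, 250]
t=10: [30, 19, 37, 24, 34, 21, 21, 28]
t=11: [83, 71, 91, 77, 88, 74, 74, 81]
t=12: [242, 230, 251, 236, 248, 233, 233, 240]
t=13: [13, 22, 23, 16, 20, 19, 19, 11]
t=14: [48, 58, 59, 51, 55, 54, 54, 46]
t=15: [153, 164, 165, 157, 161, 160, 160, 151]
t=16: [249, 237, 236, 245, 241, 242, 242, 251]
t=17: [18, 12, 13, 14, 9, 11, 11, 20]
t=18: [45, 38, 39, 41, 35, 37, 37, 47]
t=19: [125, 117, 118, 120, 114, 116, 116, 127]
t=20: [347, 349, 350, 352, 346, 348, 348, 345]
t=21: [323, 325, 326, 328, 322, 324, 324, 321]
t=22: [251, 253, 254, 256, 250, 252, 252, 249]
t=23: [35, 37, 38, 40, 34, 36, 36, 33]
t=24: [107, 109, 110, 112, 106, 108, 108, 105]
t=25: [323, 325, 326, 328, 322, 324, 324, 321]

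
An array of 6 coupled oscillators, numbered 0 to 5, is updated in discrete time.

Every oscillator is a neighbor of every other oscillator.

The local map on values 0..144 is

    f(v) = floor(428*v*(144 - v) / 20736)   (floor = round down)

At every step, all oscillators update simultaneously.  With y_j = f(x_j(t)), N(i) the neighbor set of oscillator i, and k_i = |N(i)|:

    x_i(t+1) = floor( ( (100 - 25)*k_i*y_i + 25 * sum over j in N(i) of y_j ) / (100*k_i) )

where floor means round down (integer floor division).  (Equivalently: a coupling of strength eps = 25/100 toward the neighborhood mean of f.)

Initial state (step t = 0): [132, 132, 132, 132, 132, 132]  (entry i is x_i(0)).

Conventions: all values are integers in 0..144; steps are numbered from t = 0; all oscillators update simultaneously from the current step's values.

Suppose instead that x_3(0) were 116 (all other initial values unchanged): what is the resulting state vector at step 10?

Simulating step by step:
t=0: [132, 132, 132, 116, 132, 132]
t=1: [33, 33, 33, 58, 33, 33]
t=2: [76, 76, 76, 95, 76, 76]
t=3: [105, 105, 105, 98, 105, 105]
t=4: [84, 84, 84, 90, 84, 84]
t=5: [103, 103, 103, 101, 103, 103]
t=6: [87, 87, 87, 88, 87, 87]
t=7: [101, 101, 101, 101, 101, 101]
t=8: [89, 89, 89, 89, 89, 89]
t=9: [101, 101, 101, 101, 101, 101]
t=10: [89, 89, 89, 89, 89, 89]

Answer: [89, 89, 89, 89, 89, 89]
Key observation: This trace re-runs the system from the modified initial state.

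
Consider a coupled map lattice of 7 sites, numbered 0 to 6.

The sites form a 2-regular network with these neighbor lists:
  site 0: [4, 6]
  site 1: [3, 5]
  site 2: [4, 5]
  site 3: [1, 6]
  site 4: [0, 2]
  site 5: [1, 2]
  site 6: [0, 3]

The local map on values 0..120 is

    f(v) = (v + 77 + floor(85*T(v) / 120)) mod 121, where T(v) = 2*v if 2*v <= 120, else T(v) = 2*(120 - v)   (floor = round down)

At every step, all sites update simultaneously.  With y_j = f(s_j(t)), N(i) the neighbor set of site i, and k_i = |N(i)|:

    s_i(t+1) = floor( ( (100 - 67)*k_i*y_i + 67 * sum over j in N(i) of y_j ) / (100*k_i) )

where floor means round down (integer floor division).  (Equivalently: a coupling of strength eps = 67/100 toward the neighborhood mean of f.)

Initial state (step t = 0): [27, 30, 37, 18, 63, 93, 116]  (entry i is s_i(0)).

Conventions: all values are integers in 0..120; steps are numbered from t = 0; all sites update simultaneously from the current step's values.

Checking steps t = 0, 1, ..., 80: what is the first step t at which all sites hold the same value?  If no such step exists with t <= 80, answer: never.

Simulating step by step:
t=0: [27, 30, 37, 18, 63, 93, 116]  (not all equal)
t=1: [65, 78, 77, 74, 54, 53, 72]  (not all equal)
t=2: [93, 90, 87, 94, 92, 90, 96]  (not all equal)
t=3: [86, 87, 87, 86, 87, 88, 86]  (not all equal)
t=4: [89, 89, 89, 89, 89, 89, 90]  (not all equal)
t=5: [88, 88, 88, 88, 88, 88, 88]  (all equal)

Answer: 5
Key observation: Synchronization is absorbing here: once all sites are equal they stay equal, and step 5 is the first all-equal step.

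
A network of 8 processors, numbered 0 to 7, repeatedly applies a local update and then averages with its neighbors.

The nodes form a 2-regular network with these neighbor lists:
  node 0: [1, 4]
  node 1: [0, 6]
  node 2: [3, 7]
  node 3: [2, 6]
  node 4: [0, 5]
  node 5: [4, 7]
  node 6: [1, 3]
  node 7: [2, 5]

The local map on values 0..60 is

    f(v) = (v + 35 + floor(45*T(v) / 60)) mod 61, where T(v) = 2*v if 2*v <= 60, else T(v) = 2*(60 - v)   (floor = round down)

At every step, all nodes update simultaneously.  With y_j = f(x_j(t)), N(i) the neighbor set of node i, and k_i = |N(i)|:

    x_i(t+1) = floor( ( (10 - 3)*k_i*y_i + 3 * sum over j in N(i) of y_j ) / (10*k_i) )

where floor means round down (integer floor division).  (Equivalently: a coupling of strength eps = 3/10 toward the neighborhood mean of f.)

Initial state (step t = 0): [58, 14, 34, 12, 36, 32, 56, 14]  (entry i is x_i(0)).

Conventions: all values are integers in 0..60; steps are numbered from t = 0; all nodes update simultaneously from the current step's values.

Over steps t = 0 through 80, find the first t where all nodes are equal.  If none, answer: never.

Simulating step by step:
t=0: [58, 14, 34, 12, 36, 32, 56, 14]  (not all equal)
t=1: [32, 16, 34, 15, 44, 41, 27, 20]  (not all equal)
t=2: [42, 23, 38, 20, 43, 40, 32, 30]  (not all equal)
t=3: [41, 35, 42, 30, 42, 44, 41, 47]  (not all equal)
t=4: [43, 45, 43, 47, 42, 41, 44, 40]  (not all equal)
t=5: [42, 41, 42, 40, 42, 43, 41, 43]  (not all equal)
t=6: [43, 43, 43, 43, 42, 42, 43, 42]  (not all equal)
t=7: [42, 42, 42, 42, 42, 43, 42, 42]  (not all equal)
t=8: [43, 43, 43, 43, 42, 42, 43, 42]  (not all equal)

Answer: never
Key observation: The state at step 6 reappears at step 8 — the system is in a cycle of period 2 from step 6 on.  No step 0..8 is synchronized, and the cycle repeats forever, so no step up to 80 (or ever) has all nodes equal.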